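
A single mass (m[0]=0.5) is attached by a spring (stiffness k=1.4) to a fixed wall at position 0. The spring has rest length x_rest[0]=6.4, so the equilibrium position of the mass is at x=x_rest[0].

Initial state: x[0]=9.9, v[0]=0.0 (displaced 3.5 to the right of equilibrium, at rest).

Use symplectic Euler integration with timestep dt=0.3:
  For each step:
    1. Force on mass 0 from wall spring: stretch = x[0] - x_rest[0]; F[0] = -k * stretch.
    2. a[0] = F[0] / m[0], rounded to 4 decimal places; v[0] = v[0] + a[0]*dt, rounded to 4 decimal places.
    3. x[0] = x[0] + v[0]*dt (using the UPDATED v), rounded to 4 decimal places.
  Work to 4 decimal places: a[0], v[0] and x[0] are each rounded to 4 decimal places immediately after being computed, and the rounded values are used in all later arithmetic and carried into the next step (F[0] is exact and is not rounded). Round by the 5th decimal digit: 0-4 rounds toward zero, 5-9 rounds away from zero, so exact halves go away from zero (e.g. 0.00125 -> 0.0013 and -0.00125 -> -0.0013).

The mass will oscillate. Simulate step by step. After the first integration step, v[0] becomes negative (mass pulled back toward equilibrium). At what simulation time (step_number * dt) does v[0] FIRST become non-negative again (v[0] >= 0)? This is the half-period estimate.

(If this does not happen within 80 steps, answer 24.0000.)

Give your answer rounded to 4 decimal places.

Answer: 2.1000

Derivation:
Step 0: x=[9.9000] v=[0.0000]
Step 1: x=[9.0180] v=[-2.9400]
Step 2: x=[7.4763] v=[-5.1391]
Step 3: x=[5.6633] v=[-6.0432]
Step 4: x=[4.0360] v=[-5.4244]
Step 5: x=[3.0044] v=[-3.4386]
Step 6: x=[2.8285] v=[-0.5863]
Step 7: x=[3.5526] v=[2.4138]
First v>=0 after going negative at step 7, time=2.1000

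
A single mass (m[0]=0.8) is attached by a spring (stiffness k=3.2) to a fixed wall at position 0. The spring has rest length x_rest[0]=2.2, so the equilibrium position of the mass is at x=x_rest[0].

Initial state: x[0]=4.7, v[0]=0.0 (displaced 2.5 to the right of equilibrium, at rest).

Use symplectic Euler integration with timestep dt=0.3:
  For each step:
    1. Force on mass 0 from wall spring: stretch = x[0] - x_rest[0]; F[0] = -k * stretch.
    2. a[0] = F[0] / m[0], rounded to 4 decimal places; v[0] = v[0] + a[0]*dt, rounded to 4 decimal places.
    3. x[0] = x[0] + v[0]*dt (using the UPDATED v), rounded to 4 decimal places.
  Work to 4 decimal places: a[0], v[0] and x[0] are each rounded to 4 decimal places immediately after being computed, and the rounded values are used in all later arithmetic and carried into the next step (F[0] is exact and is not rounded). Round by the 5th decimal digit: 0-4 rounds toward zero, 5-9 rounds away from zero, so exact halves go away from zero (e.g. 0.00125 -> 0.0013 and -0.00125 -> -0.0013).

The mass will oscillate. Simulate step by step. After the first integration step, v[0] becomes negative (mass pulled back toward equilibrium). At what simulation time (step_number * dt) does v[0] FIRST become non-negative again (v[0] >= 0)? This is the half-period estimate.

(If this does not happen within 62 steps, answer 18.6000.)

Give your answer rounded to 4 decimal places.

Answer: 1.8000

Derivation:
Step 0: x=[4.7000] v=[0.0000]
Step 1: x=[3.8000] v=[-3.0000]
Step 2: x=[2.3240] v=[-4.9200]
Step 3: x=[0.8034] v=[-5.0688]
Step 4: x=[-0.2145] v=[-3.3929]
Step 5: x=[-0.3632] v=[-0.4955]
Step 6: x=[0.4109] v=[2.5803]
First v>=0 after going negative at step 6, time=1.8000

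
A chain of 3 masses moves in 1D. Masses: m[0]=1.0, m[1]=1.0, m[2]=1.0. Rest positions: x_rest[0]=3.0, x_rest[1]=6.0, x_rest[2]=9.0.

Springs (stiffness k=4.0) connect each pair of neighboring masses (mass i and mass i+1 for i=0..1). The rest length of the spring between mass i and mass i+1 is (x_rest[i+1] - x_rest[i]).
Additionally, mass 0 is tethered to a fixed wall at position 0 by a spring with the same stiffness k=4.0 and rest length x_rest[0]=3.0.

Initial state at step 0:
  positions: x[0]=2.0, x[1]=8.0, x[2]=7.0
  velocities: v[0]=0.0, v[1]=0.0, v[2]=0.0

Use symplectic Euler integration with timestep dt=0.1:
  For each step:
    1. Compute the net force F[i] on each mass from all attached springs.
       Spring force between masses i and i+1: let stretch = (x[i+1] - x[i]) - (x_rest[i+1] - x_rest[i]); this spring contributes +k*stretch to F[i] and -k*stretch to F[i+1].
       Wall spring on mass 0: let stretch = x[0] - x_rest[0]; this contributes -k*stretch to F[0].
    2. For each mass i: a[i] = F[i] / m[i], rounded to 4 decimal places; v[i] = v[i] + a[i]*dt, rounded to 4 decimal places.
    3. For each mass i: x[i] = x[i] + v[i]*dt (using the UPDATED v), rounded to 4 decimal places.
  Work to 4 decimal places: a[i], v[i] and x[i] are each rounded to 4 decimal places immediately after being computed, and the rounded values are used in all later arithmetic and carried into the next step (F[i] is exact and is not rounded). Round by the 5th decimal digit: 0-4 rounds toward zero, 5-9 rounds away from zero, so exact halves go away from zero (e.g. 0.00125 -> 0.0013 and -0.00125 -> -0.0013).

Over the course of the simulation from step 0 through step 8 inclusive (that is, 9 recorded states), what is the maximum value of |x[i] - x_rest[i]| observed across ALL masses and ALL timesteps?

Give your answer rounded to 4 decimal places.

Answer: 2.4930

Derivation:
Step 0: x=[2.0000 8.0000 7.0000] v=[0.0000 0.0000 0.0000]
Step 1: x=[2.1600 7.7200 7.1600] v=[1.6000 -2.8000 1.6000]
Step 2: x=[2.4560 7.1952 7.4624] v=[2.9600 -5.2480 3.0240]
Step 3: x=[2.8433 6.4915 7.8741] v=[3.8733 -7.0368 4.1171]
Step 4: x=[3.2628 5.6972 8.3505] v=[4.1953 -7.9430 4.7641]
Step 5: x=[3.6492 4.9117 8.8408] v=[3.8639 -7.8554 4.9028]
Step 6: x=[3.9401 4.2328 9.2939] v=[2.9092 -6.7888 4.5312]
Step 7: x=[4.0851 3.7447 9.6646] v=[1.4502 -4.8814 3.7068]
Step 8: x=[4.0531 3.5070 9.9185] v=[-0.3200 -2.3773 2.5388]
Max displacement = 2.4930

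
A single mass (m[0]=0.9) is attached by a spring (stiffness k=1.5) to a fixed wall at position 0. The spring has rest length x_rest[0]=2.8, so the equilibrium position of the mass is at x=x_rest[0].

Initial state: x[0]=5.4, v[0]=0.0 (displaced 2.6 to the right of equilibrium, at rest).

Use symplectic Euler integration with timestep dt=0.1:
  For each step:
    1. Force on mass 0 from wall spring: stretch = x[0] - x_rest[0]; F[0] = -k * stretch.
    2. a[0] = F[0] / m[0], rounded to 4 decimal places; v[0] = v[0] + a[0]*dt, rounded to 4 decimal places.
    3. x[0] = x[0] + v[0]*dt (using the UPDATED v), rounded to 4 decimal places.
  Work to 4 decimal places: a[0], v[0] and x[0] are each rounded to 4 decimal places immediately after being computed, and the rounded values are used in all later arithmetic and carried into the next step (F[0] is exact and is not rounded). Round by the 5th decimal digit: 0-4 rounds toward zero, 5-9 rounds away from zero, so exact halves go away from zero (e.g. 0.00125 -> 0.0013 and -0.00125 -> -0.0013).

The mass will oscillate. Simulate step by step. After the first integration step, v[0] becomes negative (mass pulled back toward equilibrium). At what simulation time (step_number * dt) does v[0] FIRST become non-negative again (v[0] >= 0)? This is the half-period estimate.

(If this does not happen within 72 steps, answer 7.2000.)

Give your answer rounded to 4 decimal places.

Answer: 2.5000

Derivation:
Step 0: x=[5.4000] v=[0.0000]
Step 1: x=[5.3567] v=[-0.4333]
Step 2: x=[5.2708] v=[-0.8594]
Step 3: x=[5.1437] v=[-1.2712]
Step 4: x=[4.9775] v=[-1.6618]
Step 5: x=[4.7750] v=[-2.0247]
Step 6: x=[4.5396] v=[-2.3539]
Step 7: x=[4.2752] v=[-2.6438]
Step 8: x=[3.9862] v=[-2.8897]
Step 9: x=[3.6775] v=[-3.0874]
Step 10: x=[3.3541] v=[-3.2337]
Step 11: x=[3.0215] v=[-3.3261]
Step 12: x=[2.6852] v=[-3.3630]
Step 13: x=[2.3508] v=[-3.3439]
Step 14: x=[2.0239] v=[-3.2690]
Step 15: x=[1.7099] v=[-3.1397]
Step 16: x=[1.4141] v=[-2.9580]
Step 17: x=[1.1414] v=[-2.7270]
Step 18: x=[0.8963] v=[-2.4506]
Step 19: x=[0.6830] v=[-2.1333]
Step 20: x=[0.5050] v=[-1.7805]
Step 21: x=[0.3652] v=[-1.3980]
Step 22: x=[0.2660] v=[-0.9922]
Step 23: x=[0.2090] v=[-0.5699]
Step 24: x=[0.1952] v=[-0.1381]
Step 25: x=[0.2248] v=[0.2960]
First v>=0 after going negative at step 25, time=2.5000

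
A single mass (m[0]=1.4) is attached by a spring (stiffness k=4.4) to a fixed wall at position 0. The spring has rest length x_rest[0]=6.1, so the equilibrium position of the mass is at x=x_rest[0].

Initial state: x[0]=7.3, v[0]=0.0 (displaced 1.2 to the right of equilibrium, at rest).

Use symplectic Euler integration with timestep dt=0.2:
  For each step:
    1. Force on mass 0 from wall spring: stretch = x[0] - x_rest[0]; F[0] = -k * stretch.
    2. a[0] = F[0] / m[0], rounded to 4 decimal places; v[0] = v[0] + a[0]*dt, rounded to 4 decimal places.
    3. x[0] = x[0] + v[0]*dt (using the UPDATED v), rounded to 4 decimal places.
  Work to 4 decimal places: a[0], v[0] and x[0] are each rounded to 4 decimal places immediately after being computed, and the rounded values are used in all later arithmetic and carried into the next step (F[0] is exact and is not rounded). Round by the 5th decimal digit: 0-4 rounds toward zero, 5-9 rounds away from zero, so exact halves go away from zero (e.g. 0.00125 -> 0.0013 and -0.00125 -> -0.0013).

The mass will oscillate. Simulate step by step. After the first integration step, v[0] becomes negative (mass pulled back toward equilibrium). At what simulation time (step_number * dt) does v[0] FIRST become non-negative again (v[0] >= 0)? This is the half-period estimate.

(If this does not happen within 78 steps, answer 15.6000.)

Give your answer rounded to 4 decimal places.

Answer: 1.8000

Derivation:
Step 0: x=[7.3000] v=[0.0000]
Step 1: x=[7.1491] v=[-0.7543]
Step 2: x=[6.8664] v=[-1.4137]
Step 3: x=[6.4873] v=[-1.8954]
Step 4: x=[6.0595] v=[-2.1388]
Step 5: x=[5.6368] v=[-2.1133]
Step 6: x=[5.2724] v=[-1.8221]
Step 7: x=[5.0120] v=[-1.3019]
Step 8: x=[4.8884] v=[-0.6180]
Step 9: x=[4.9171] v=[0.1436]
First v>=0 after going negative at step 9, time=1.8000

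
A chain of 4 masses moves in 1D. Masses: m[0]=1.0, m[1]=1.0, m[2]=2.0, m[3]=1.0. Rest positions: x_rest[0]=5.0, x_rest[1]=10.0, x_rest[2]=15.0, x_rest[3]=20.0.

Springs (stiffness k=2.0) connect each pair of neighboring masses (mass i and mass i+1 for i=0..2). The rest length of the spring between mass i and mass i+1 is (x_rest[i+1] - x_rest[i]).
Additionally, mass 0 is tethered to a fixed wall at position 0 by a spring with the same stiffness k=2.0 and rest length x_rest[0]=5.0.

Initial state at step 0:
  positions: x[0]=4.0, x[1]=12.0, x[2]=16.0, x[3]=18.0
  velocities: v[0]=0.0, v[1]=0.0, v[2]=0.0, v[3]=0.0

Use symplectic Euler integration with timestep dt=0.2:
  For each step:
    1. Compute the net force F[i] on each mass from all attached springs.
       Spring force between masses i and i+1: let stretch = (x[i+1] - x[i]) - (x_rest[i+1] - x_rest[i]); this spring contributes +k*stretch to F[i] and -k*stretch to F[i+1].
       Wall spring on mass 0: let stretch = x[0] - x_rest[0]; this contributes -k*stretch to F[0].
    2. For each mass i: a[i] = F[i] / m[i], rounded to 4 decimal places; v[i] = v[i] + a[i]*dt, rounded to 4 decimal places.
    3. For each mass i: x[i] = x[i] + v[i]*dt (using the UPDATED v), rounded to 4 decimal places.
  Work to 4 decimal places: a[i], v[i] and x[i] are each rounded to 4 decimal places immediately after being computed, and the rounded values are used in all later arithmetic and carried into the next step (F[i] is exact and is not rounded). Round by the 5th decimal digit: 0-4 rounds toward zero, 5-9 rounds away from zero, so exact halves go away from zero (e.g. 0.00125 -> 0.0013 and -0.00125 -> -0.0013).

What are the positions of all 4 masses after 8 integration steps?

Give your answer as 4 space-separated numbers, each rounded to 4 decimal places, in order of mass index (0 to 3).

Answer: 5.8431 9.1823 14.2062 22.2850

Derivation:
Step 0: x=[4.0000 12.0000 16.0000 18.0000] v=[0.0000 0.0000 0.0000 0.0000]
Step 1: x=[4.3200 11.6800 15.9200 18.2400] v=[1.6000 -1.6000 -0.4000 1.2000]
Step 2: x=[4.8832 11.1104 15.7632 18.6944] v=[2.8160 -2.8480 -0.7840 2.2720]
Step 3: x=[5.5539 10.4148 15.5375 19.3143] v=[3.3536 -3.4778 -1.1283 3.0995]
Step 4: x=[6.1692 9.7402 15.2580 20.0321] v=[3.0764 -3.3731 -1.3975 3.5888]
Step 5: x=[6.5766 9.2213 14.9488 20.7679] v=[2.0371 -2.5944 -1.5462 3.6792]
Step 6: x=[6.6695 8.9490 14.6432 21.4382] v=[0.4643 -1.3613 -1.5279 3.3516]
Step 7: x=[6.4112 8.9499 14.3817 21.9649] v=[-1.2917 0.0046 -1.3077 2.6336]
Step 8: x=[5.8431 9.1823 14.2062 22.2850] v=[-2.8407 1.1618 -0.8774 1.6003]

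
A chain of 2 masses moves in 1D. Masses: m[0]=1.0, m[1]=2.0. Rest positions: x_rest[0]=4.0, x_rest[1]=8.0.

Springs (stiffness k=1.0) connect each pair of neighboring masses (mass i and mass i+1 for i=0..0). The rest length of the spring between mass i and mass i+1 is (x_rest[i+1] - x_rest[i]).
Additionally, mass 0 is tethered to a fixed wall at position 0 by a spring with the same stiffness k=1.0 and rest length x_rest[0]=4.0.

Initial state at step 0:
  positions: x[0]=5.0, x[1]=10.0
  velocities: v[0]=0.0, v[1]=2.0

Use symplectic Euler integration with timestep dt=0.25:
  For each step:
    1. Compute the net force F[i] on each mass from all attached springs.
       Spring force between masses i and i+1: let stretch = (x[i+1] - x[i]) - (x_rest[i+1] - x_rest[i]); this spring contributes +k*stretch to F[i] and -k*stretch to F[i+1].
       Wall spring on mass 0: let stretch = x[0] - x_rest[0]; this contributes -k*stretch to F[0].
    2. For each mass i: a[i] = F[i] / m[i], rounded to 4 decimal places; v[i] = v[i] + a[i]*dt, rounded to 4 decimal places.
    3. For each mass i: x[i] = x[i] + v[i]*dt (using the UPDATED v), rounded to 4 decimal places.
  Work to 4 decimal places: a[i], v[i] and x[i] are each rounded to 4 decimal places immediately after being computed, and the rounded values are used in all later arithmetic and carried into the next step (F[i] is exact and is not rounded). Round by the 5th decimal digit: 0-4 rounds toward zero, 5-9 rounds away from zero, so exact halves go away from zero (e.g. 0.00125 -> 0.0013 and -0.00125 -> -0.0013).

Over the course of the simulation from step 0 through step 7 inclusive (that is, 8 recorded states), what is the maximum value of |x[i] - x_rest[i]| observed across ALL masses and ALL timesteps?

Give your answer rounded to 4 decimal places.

Step 0: x=[5.0000 10.0000] v=[0.0000 2.0000]
Step 1: x=[5.0000 10.4688] v=[0.0000 1.8750]
Step 2: x=[5.0293 10.8917] v=[0.1172 1.6914]
Step 3: x=[5.1107 11.2564] v=[0.3255 1.4586]
Step 4: x=[5.2568 11.5540] v=[0.5843 1.1904]
Step 5: x=[5.4679 11.7798] v=[0.8444 0.9033]
Step 6: x=[5.7318 11.9334] v=[1.0554 0.6143]
Step 7: x=[6.0250 12.0182] v=[1.1729 0.3391]
Max displacement = 4.0182

Answer: 4.0182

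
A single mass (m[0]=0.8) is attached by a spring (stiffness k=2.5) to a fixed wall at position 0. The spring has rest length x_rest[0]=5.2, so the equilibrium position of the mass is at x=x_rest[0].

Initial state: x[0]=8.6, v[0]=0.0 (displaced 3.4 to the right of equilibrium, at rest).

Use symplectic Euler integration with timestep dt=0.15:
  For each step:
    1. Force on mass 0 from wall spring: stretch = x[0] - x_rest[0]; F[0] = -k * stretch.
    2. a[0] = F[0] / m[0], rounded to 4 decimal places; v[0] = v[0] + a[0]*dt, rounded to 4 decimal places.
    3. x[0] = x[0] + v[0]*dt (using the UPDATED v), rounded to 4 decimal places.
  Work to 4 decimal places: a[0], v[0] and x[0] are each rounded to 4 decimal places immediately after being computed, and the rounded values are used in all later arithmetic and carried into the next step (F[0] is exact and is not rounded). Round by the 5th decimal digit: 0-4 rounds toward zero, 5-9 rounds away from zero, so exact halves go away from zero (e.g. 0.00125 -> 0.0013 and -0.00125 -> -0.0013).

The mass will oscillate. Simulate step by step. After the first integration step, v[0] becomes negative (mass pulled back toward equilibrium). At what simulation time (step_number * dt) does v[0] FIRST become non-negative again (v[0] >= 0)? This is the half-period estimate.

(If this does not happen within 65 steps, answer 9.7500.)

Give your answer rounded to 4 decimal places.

Step 0: x=[8.6000] v=[0.0000]
Step 1: x=[8.3609] v=[-1.5938]
Step 2: x=[7.8996] v=[-3.0755]
Step 3: x=[7.2485] v=[-4.3409]
Step 4: x=[6.4533] v=[-5.3011]
Step 5: x=[5.5700] v=[-5.8886]
Step 6: x=[4.6607] v=[-6.0620]
Step 7: x=[3.7893] v=[-5.8092]
Step 8: x=[3.0171] v=[-5.1479]
Step 9: x=[2.3984] v=[-4.1247]
Step 10: x=[1.9767] v=[-2.8115]
Step 11: x=[1.7816] v=[-1.3006]
Step 12: x=[1.8269] v=[0.3018]
First v>=0 after going negative at step 12, time=1.8000

Answer: 1.8000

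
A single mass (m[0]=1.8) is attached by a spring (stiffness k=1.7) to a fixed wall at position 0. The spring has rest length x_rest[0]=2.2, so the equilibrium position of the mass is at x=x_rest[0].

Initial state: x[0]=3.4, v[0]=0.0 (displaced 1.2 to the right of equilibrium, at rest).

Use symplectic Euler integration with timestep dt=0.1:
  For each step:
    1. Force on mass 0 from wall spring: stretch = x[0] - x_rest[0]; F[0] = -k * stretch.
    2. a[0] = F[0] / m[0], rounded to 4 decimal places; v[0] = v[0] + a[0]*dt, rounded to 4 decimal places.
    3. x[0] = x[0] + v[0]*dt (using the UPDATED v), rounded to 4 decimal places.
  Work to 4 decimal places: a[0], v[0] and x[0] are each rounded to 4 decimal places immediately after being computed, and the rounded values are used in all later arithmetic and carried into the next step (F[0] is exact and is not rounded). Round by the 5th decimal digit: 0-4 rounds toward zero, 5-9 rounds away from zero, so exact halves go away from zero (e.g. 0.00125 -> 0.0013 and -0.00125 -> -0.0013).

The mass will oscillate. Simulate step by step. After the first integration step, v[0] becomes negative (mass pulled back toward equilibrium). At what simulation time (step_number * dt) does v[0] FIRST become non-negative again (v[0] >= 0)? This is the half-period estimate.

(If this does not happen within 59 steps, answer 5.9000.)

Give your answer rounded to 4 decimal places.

Step 0: x=[3.4000] v=[0.0000]
Step 1: x=[3.3887] v=[-0.1133]
Step 2: x=[3.3661] v=[-0.2256]
Step 3: x=[3.3325] v=[-0.3357]
Step 4: x=[3.2882] v=[-0.4427]
Step 5: x=[3.2337] v=[-0.5455]
Step 6: x=[3.1694] v=[-0.6431]
Step 7: x=[3.0959] v=[-0.7347]
Step 8: x=[3.0140] v=[-0.8193]
Step 9: x=[2.9244] v=[-0.8962]
Step 10: x=[2.8279] v=[-0.9646]
Step 11: x=[2.7255] v=[-1.0239]
Step 12: x=[2.6182] v=[-1.0735]
Step 13: x=[2.5069] v=[-1.1130]
Step 14: x=[2.3927] v=[-1.1420]
Step 15: x=[2.2767] v=[-1.1602]
Step 16: x=[2.1600] v=[-1.1674]
Step 17: x=[2.0436] v=[-1.1636]
Step 18: x=[1.9287] v=[-1.1488]
Step 19: x=[1.8164] v=[-1.1232]
Step 20: x=[1.7077] v=[-1.0870]
Step 21: x=[1.6037] v=[-1.0405]
Step 22: x=[1.5053] v=[-0.9842]
Step 23: x=[1.4134] v=[-0.9186]
Step 24: x=[1.3290] v=[-0.8443]
Step 25: x=[1.2528] v=[-0.7620]
Step 26: x=[1.1856] v=[-0.6725]
Step 27: x=[1.1279] v=[-0.5767]
Step 28: x=[1.0804] v=[-0.4755]
Step 29: x=[1.0434] v=[-0.3698]
Step 30: x=[1.0173] v=[-0.2606]
Step 31: x=[1.0024] v=[-0.1489]
Step 32: x=[0.9988] v=[-0.0358]
Step 33: x=[1.0066] v=[0.0777]
First v>=0 after going negative at step 33, time=3.3000

Answer: 3.3000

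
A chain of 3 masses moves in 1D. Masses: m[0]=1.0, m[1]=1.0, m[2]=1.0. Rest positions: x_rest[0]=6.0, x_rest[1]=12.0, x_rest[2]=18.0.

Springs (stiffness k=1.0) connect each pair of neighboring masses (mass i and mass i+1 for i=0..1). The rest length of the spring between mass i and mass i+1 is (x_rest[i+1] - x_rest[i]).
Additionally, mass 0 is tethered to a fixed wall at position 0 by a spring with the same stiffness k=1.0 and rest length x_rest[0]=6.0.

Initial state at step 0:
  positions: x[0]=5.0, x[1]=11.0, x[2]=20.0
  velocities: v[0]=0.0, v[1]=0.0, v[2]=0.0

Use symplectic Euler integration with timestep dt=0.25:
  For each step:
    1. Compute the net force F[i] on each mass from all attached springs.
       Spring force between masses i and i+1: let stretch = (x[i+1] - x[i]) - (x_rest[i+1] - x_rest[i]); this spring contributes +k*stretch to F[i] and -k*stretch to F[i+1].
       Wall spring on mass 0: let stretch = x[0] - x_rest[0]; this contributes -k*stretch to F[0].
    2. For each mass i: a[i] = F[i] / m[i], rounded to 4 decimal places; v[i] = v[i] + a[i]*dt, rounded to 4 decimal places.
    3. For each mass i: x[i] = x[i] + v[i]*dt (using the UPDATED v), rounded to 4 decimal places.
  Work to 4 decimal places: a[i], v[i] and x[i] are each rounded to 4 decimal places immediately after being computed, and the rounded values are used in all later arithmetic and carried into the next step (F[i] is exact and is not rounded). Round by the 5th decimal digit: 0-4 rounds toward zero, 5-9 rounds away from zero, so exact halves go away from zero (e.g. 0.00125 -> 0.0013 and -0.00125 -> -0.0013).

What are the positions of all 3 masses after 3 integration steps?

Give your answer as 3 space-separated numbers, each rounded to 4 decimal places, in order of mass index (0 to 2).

Step 0: x=[5.0000 11.0000 20.0000] v=[0.0000 0.0000 0.0000]
Step 1: x=[5.0625 11.1875 19.8125] v=[0.2500 0.7500 -0.7500]
Step 2: x=[5.1914 11.5313 19.4609] v=[0.5156 1.3750 -1.4063]
Step 3: x=[5.3921 11.9744 18.9887] v=[0.8027 1.7724 -1.8887]

Answer: 5.3921 11.9744 18.9887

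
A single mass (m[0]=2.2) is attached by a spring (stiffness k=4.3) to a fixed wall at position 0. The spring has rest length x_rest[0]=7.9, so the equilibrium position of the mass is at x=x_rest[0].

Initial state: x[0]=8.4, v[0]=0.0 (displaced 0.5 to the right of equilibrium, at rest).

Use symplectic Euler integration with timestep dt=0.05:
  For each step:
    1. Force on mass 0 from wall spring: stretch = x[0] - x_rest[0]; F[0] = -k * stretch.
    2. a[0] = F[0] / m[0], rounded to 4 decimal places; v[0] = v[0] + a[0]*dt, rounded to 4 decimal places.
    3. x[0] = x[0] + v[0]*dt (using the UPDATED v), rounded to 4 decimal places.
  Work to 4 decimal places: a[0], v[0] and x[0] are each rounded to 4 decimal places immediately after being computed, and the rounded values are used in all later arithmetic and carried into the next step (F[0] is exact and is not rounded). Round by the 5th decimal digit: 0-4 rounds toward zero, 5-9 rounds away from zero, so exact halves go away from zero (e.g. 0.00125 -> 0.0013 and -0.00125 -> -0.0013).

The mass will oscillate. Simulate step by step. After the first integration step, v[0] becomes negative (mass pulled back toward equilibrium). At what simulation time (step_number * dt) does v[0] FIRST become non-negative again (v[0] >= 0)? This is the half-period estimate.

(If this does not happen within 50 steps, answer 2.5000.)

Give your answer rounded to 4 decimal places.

Answer: 2.2500

Derivation:
Step 0: x=[8.4000] v=[0.0000]
Step 1: x=[8.3976] v=[-0.0489]
Step 2: x=[8.3927] v=[-0.0975]
Step 3: x=[8.3854] v=[-0.1457]
Step 4: x=[8.3757] v=[-0.1931]
Step 5: x=[8.3637] v=[-0.2396]
Step 6: x=[8.3495] v=[-0.2849]
Step 7: x=[8.3331] v=[-0.3288]
Step 8: x=[8.3145] v=[-0.3711]
Step 9: x=[8.2939] v=[-0.4116]
Step 10: x=[8.2714] v=[-0.4501]
Step 11: x=[8.2471] v=[-0.4864]
Step 12: x=[8.2211] v=[-0.5203]
Step 13: x=[8.1935] v=[-0.5517]
Step 14: x=[8.1645] v=[-0.5804]
Step 15: x=[8.1342] v=[-0.6063]
Step 16: x=[8.1027] v=[-0.6292]
Step 17: x=[8.0703] v=[-0.6490]
Step 18: x=[8.0370] v=[-0.6656]
Step 19: x=[8.0031] v=[-0.6790]
Step 20: x=[7.9686] v=[-0.6891]
Step 21: x=[7.9338] v=[-0.6958]
Step 22: x=[7.8988] v=[-0.6991]
Step 23: x=[7.8639] v=[-0.6990]
Step 24: x=[7.8291] v=[-0.6955]
Step 25: x=[7.7947] v=[-0.6886]
Step 26: x=[7.7608] v=[-0.6783]
Step 27: x=[7.7276] v=[-0.6647]
Step 28: x=[7.6952] v=[-0.6479]
Step 29: x=[7.6638] v=[-0.6279]
Step 30: x=[7.6336] v=[-0.6048]
Step 31: x=[7.6047] v=[-0.5788]
Step 32: x=[7.5772] v=[-0.5499]
Step 33: x=[7.5513] v=[-0.5184]
Step 34: x=[7.5271] v=[-0.4843]
Step 35: x=[7.5047] v=[-0.4479]
Step 36: x=[7.4842] v=[-0.4093]
Step 37: x=[7.4658] v=[-0.3687]
Step 38: x=[7.4495] v=[-0.3263]
Step 39: x=[7.4354] v=[-0.2823]
Step 40: x=[7.4236] v=[-0.2369]
Step 41: x=[7.4141] v=[-0.1903]
Step 42: x=[7.4070] v=[-0.1428]
Step 43: x=[7.4023] v=[-0.0946]
Step 44: x=[7.4000] v=[-0.0460]
Step 45: x=[7.4001] v=[0.0029]
First v>=0 after going negative at step 45, time=2.2500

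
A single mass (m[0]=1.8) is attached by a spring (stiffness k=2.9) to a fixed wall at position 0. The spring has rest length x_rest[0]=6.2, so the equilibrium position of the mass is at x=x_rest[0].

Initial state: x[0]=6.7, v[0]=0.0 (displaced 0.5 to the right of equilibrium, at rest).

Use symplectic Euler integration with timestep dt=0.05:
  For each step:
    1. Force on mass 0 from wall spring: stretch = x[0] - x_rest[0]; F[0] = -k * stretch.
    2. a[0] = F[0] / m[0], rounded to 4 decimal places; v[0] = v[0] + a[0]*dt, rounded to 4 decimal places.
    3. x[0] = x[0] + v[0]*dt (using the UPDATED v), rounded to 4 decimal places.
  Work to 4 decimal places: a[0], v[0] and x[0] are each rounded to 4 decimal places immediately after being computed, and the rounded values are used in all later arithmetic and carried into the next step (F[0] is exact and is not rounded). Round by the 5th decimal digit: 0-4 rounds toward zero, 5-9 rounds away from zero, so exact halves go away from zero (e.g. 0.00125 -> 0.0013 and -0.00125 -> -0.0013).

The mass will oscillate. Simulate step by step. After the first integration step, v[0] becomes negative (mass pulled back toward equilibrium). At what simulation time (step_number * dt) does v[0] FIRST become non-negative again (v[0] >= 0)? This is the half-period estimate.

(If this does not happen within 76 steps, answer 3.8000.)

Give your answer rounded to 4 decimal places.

Step 0: x=[6.7000] v=[0.0000]
Step 1: x=[6.6980] v=[-0.0403]
Step 2: x=[6.6940] v=[-0.0804]
Step 3: x=[6.6880] v=[-0.1202]
Step 4: x=[6.6800] v=[-0.1595]
Step 5: x=[6.6701] v=[-0.1982]
Step 6: x=[6.6583] v=[-0.2361]
Step 7: x=[6.6447] v=[-0.2730]
Step 8: x=[6.6293] v=[-0.3088]
Step 9: x=[6.6121] v=[-0.3434]
Step 10: x=[6.5933] v=[-0.3766]
Step 11: x=[6.5729] v=[-0.4083]
Step 12: x=[6.5510] v=[-0.4383]
Step 13: x=[6.5277] v=[-0.4666]
Step 14: x=[6.5031] v=[-0.4930]
Step 15: x=[6.4772] v=[-0.5174]
Step 16: x=[6.4502] v=[-0.5397]
Step 17: x=[6.4222] v=[-0.5599]
Step 18: x=[6.3933] v=[-0.5778]
Step 19: x=[6.3636] v=[-0.5934]
Step 20: x=[6.3333] v=[-0.6066]
Step 21: x=[6.3024] v=[-0.6173]
Step 22: x=[6.2711] v=[-0.6256]
Step 23: x=[6.2395] v=[-0.6313]
Step 24: x=[6.2078] v=[-0.6345]
Step 25: x=[6.1760] v=[-0.6351]
Step 26: x=[6.1443] v=[-0.6332]
Step 27: x=[6.1129] v=[-0.6287]
Step 28: x=[6.0818] v=[-0.6217]
Step 29: x=[6.0512] v=[-0.6122]
Step 30: x=[6.0212] v=[-0.6002]
Step 31: x=[5.9919] v=[-0.5858]
Step 32: x=[5.9635] v=[-0.5690]
Step 33: x=[5.9360] v=[-0.5500]
Step 34: x=[5.9096] v=[-0.5287]
Step 35: x=[5.8843] v=[-0.5053]
Step 36: x=[5.8603] v=[-0.4799]
Step 37: x=[5.8377] v=[-0.4525]
Step 38: x=[5.8165] v=[-0.4233]
Step 39: x=[5.7969] v=[-0.3924]
Step 40: x=[5.7789] v=[-0.3599]
Step 41: x=[5.7626] v=[-0.3260]
Step 42: x=[5.7481] v=[-0.2908]
Step 43: x=[5.7354] v=[-0.2544]
Step 44: x=[5.7246] v=[-0.2170]
Step 45: x=[5.7157] v=[-0.1787]
Step 46: x=[5.7087] v=[-0.1397]
Step 47: x=[5.7037] v=[-0.1001]
Step 48: x=[5.7007] v=[-0.0601]
Step 49: x=[5.6997] v=[-0.0199]
Step 50: x=[5.7007] v=[0.0204]
First v>=0 after going negative at step 50, time=2.5000

Answer: 2.5000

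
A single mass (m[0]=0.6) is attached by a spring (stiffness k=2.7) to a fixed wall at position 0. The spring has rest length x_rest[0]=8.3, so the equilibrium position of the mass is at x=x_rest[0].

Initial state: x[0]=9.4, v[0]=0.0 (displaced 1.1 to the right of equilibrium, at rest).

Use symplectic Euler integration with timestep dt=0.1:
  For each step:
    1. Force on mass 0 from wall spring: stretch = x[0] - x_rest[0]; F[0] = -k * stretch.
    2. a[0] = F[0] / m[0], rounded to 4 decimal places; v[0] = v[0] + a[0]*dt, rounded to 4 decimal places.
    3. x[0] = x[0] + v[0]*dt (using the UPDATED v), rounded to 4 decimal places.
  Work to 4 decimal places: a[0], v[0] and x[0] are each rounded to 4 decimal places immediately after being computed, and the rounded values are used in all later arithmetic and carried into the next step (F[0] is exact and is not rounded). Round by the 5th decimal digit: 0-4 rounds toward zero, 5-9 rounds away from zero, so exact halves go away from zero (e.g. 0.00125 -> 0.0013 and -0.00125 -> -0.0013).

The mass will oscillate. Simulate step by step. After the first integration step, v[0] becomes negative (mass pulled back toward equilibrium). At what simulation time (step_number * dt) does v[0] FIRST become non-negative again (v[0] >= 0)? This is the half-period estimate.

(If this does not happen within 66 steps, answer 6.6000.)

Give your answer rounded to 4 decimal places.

Step 0: x=[9.4000] v=[0.0000]
Step 1: x=[9.3505] v=[-0.4950]
Step 2: x=[9.2537] v=[-0.9677]
Step 3: x=[9.1140] v=[-1.3969]
Step 4: x=[8.9377] v=[-1.7632]
Step 5: x=[8.7327] v=[-2.0502]
Step 6: x=[8.5082] v=[-2.2449]
Step 7: x=[8.2743] v=[-2.3386]
Step 8: x=[8.0416] v=[-2.3270]
Step 9: x=[7.8205] v=[-2.2107]
Step 10: x=[7.6210] v=[-1.9949]
Step 11: x=[7.4521] v=[-1.6894]
Step 12: x=[7.3213] v=[-1.3078]
Step 13: x=[7.2346] v=[-0.8674]
Step 14: x=[7.1958] v=[-0.3880]
Step 15: x=[7.2067] v=[0.1089]
First v>=0 after going negative at step 15, time=1.5000

Answer: 1.5000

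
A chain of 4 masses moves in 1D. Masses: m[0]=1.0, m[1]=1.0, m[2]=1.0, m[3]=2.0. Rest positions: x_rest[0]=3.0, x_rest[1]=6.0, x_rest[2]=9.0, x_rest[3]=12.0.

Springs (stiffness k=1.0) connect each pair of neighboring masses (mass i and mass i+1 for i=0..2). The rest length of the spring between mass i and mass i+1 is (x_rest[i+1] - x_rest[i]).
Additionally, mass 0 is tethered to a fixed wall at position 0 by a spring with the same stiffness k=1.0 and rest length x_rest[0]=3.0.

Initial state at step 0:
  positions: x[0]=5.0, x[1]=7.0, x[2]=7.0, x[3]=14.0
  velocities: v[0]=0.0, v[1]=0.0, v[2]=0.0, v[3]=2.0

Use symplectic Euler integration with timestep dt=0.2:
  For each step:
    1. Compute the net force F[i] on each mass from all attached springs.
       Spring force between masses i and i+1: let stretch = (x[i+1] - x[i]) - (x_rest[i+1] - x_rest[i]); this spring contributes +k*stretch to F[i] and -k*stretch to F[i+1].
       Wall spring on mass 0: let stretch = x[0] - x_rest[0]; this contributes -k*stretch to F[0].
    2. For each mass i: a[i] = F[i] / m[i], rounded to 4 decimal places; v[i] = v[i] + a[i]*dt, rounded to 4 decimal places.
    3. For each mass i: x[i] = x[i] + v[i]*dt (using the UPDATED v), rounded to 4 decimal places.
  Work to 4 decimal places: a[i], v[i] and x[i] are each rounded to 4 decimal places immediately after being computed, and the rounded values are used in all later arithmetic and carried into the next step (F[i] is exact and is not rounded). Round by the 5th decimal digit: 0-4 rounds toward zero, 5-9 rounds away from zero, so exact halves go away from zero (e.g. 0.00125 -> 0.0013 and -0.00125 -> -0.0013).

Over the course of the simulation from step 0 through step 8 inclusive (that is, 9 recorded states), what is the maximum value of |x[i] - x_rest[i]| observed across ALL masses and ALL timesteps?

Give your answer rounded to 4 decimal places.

Step 0: x=[5.0000 7.0000 7.0000 14.0000] v=[0.0000 0.0000 0.0000 2.0000]
Step 1: x=[4.8800 6.9200 7.2800 14.3200] v=[-0.6000 -0.4000 1.4000 1.6000]
Step 2: x=[4.6464 6.7728 7.8272 14.5592] v=[-1.1680 -0.7360 2.7360 1.1960]
Step 3: x=[4.3120 6.5827 8.6015 14.7238] v=[-1.6720 -0.9504 3.8715 0.8228]
Step 4: x=[3.8959 6.3825 9.5399 14.8259] v=[-2.0803 -1.0008 4.6922 0.5106]
Step 5: x=[3.4235 6.2092 10.5635 14.8823] v=[-2.3622 -0.8666 5.1179 0.2820]
Step 6: x=[2.9255 6.0986 11.5857 14.9123] v=[-2.4898 -0.5529 5.1108 0.1501]
Step 7: x=[2.4374 6.0806 12.5214 14.9358] v=[-2.4403 -0.0901 4.6787 0.1174]
Step 8: x=[1.9976 6.1745 13.2961 14.9710] v=[-2.1991 0.4694 3.8734 0.1760]
Max displacement = 4.2961

Answer: 4.2961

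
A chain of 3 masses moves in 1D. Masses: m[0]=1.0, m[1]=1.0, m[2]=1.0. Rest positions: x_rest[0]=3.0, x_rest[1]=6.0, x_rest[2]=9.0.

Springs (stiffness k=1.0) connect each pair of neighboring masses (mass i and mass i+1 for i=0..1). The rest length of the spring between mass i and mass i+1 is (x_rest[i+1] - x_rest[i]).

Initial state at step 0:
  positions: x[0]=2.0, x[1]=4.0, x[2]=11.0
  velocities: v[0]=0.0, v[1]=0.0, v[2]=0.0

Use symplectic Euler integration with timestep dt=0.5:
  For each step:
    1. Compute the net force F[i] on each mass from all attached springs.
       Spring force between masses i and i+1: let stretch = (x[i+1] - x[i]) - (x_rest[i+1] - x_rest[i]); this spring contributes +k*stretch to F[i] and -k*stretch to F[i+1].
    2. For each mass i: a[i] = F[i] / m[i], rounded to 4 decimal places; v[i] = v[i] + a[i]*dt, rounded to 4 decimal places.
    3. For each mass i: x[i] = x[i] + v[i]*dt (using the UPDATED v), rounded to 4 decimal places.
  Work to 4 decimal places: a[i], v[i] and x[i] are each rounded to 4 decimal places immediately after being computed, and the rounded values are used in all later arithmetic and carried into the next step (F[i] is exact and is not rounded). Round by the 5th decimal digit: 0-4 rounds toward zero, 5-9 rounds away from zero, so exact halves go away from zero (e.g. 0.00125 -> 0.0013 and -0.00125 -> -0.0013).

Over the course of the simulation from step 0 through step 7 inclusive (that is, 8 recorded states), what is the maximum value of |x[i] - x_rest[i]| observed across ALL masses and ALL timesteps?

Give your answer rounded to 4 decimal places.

Step 0: x=[2.0000 4.0000 11.0000] v=[0.0000 0.0000 0.0000]
Step 1: x=[1.7500 5.2500 10.0000] v=[-0.5000 2.5000 -2.0000]
Step 2: x=[1.6250 6.8125 8.5625] v=[-0.2500 3.1250 -2.8750]
Step 3: x=[2.0469 7.5157 7.4375] v=[0.8438 1.4063 -2.2500]
Step 4: x=[3.0860 6.8321 7.0821] v=[2.0782 -1.3672 -0.7109]
Step 5: x=[4.3117 5.2745 7.4142] v=[2.4513 -3.1153 0.6641]
Step 6: x=[5.0281 4.0111 7.9614] v=[1.4327 -2.5269 1.0943]
Step 7: x=[4.7402 3.9895 8.2710] v=[-0.5758 -0.0433 0.6192]
Max displacement = 2.0281

Answer: 2.0281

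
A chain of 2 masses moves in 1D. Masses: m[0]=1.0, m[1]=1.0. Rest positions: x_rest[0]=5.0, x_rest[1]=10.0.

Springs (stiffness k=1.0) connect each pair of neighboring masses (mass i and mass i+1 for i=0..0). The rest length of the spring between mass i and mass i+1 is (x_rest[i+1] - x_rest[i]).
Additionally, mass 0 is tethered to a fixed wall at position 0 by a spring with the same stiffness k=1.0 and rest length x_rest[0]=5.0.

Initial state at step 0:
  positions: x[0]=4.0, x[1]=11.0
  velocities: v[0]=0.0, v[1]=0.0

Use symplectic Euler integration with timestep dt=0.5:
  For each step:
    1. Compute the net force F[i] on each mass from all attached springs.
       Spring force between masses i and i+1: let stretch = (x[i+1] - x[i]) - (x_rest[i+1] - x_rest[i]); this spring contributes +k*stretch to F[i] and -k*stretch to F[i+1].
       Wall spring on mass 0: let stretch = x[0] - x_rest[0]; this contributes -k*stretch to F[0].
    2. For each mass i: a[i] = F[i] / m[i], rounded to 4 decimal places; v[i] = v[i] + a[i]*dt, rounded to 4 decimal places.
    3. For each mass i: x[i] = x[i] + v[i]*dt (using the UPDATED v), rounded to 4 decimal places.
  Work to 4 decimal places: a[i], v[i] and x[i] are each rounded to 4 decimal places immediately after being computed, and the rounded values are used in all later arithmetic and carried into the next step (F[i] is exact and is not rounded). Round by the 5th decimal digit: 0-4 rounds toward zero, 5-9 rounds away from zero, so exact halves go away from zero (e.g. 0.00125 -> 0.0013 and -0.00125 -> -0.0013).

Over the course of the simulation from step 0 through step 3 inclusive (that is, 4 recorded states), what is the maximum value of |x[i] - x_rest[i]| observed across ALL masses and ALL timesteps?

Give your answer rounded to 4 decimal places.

Answer: 1.3282

Derivation:
Step 0: x=[4.0000 11.0000] v=[0.0000 0.0000]
Step 1: x=[4.7500 10.5000] v=[1.5000 -1.0000]
Step 2: x=[5.7500 9.8125] v=[2.0000 -1.3750]
Step 3: x=[6.3282 9.3594] v=[1.1563 -0.9063]
Max displacement = 1.3282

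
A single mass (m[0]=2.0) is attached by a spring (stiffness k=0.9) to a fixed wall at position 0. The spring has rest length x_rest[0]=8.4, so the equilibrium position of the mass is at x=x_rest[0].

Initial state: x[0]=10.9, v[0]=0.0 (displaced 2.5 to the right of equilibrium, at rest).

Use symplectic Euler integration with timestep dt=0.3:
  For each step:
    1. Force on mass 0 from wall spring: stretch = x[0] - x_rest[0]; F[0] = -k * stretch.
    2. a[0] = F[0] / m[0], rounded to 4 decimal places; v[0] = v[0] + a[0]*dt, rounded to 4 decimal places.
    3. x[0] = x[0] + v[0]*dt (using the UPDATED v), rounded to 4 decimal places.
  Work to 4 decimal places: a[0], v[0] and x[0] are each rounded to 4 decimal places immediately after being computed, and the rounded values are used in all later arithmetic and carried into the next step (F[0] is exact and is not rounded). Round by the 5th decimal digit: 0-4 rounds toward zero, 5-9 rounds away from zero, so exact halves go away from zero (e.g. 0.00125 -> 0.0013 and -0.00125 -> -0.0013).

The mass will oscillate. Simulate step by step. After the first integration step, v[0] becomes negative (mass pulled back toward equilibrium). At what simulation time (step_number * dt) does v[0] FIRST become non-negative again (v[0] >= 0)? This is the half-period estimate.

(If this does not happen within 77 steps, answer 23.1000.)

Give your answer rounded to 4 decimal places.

Step 0: x=[10.9000] v=[0.0000]
Step 1: x=[10.7988] v=[-0.3375]
Step 2: x=[10.6004] v=[-0.6614]
Step 3: x=[10.3129] v=[-0.9585]
Step 4: x=[9.9479] v=[-1.2167]
Step 5: x=[9.5202] v=[-1.4257]
Step 6: x=[9.0471] v=[-1.5769]
Step 7: x=[8.5478] v=[-1.6643]
Step 8: x=[8.0425] v=[-1.6843]
Step 9: x=[7.5517] v=[-1.6360]
Step 10: x=[7.0953] v=[-1.5215]
Step 11: x=[6.6917] v=[-1.3454]
Step 12: x=[6.3573] v=[-1.1148]
Step 13: x=[6.1056] v=[-0.8390]
Step 14: x=[5.9468] v=[-0.5293]
Step 15: x=[5.8874] v=[-0.1981]
Step 16: x=[5.9297] v=[0.1411]
First v>=0 after going negative at step 16, time=4.8000

Answer: 4.8000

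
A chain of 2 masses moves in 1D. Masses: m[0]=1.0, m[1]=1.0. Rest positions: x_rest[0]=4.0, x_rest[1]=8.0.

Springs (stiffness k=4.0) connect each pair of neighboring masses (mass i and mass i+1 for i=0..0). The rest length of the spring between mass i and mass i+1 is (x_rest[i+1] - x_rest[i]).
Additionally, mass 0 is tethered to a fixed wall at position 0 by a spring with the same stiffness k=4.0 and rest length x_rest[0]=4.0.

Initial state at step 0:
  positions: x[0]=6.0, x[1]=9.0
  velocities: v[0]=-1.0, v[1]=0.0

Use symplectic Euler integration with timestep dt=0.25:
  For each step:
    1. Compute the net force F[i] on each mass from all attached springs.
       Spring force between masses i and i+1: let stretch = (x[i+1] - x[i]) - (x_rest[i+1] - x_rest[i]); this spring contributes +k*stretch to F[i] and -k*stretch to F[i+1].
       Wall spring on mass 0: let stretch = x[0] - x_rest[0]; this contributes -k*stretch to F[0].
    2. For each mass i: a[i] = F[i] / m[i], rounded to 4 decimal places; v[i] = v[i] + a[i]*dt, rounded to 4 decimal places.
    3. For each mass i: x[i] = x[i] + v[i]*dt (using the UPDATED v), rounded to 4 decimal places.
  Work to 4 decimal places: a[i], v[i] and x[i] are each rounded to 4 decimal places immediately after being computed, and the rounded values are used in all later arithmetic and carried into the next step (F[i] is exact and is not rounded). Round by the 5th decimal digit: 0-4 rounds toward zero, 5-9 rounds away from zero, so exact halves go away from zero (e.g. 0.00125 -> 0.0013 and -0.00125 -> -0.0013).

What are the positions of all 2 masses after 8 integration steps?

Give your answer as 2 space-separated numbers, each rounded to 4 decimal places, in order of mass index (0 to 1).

Step 0: x=[6.0000 9.0000] v=[-1.0000 0.0000]
Step 1: x=[5.0000 9.2500] v=[-4.0000 1.0000]
Step 2: x=[3.8125 9.4375] v=[-4.7500 0.7500]
Step 3: x=[3.0781 9.2188] v=[-2.9375 -0.8750]
Step 4: x=[3.1094 8.4649] v=[0.1251 -3.0157]
Step 5: x=[3.7022 7.3721] v=[2.3712 -4.3712]
Step 6: x=[4.2869 6.3618] v=[2.3389 -4.0411]
Step 7: x=[4.3186 5.8328] v=[0.1269 -2.1160]
Step 8: x=[3.6492 5.9253] v=[-2.6775 0.3698]

Answer: 3.6492 5.9253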